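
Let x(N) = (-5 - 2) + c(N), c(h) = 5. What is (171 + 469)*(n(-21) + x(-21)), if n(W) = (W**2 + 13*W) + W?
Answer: 92800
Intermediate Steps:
n(W) = W**2 + 14*W
x(N) = -2 (x(N) = (-5 - 2) + 5 = -7 + 5 = -2)
(171 + 469)*(n(-21) + x(-21)) = (171 + 469)*(-21*(14 - 21) - 2) = 640*(-21*(-7) - 2) = 640*(147 - 2) = 640*145 = 92800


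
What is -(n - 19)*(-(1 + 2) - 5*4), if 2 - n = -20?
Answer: 69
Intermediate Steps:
n = 22 (n = 2 - 1*(-20) = 2 + 20 = 22)
-(n - 19)*(-(1 + 2) - 5*4) = -(22 - 19)*(-(1 + 2) - 5*4) = -3*(-1*3 - 20) = -3*(-3 - 20) = -3*(-23) = -1*(-69) = 69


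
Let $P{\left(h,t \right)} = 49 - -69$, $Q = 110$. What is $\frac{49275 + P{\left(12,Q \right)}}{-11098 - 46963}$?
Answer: $- \frac{49393}{58061} \approx -0.85071$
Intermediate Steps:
$P{\left(h,t \right)} = 118$ ($P{\left(h,t \right)} = 49 + 69 = 118$)
$\frac{49275 + P{\left(12,Q \right)}}{-11098 - 46963} = \frac{49275 + 118}{-11098 - 46963} = \frac{49393}{-58061} = 49393 \left(- \frac{1}{58061}\right) = - \frac{49393}{58061}$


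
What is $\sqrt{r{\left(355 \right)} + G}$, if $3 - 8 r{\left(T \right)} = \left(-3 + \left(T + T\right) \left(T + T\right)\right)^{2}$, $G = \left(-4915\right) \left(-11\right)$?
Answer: $\frac{i \sqrt{127056676443}}{2} \approx 1.7823 \cdot 10^{5} i$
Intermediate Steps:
$G = 54065$
$r{\left(T \right)} = \frac{3}{8} - \frac{\left(-3 + 4 T^{2}\right)^{2}}{8}$ ($r{\left(T \right)} = \frac{3}{8} - \frac{\left(-3 + \left(T + T\right) \left(T + T\right)\right)^{2}}{8} = \frac{3}{8} - \frac{\left(-3 + 2 T 2 T\right)^{2}}{8} = \frac{3}{8} - \frac{\left(-3 + 4 T^{2}\right)^{2}}{8}$)
$\sqrt{r{\left(355 \right)} + G} = \sqrt{\left(\frac{3}{8} - \frac{\left(-3 + 4 \cdot 355^{2}\right)^{2}}{8}\right) + 54065} = \sqrt{\left(\frac{3}{8} - \frac{\left(-3 + 4 \cdot 126025\right)^{2}}{8}\right) + 54065} = \sqrt{\left(\frac{3}{8} - \frac{\left(-3 + 504100\right)^{2}}{8}\right) + 54065} = \sqrt{\left(\frac{3}{8} - \frac{504097^{2}}{8}\right) + 54065} = \sqrt{\left(\frac{3}{8} - \frac{254113785409}{8}\right) + 54065} = \sqrt{- \frac{127056892703}{4} + 54065} = \sqrt{- \frac{127056676443}{4}} = \frac{i \sqrt{127056676443}}{2}$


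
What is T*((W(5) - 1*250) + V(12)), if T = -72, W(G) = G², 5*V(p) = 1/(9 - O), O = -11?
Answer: 404982/25 ≈ 16199.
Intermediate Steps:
V(p) = 1/100 (V(p) = 1/(5*(9 - 1*(-11))) = 1/(5*(9 + 11)) = (⅕)/20 = (⅕)*(1/20) = 1/100)
T*((W(5) - 1*250) + V(12)) = -72*((5² - 1*250) + 1/100) = -72*((25 - 250) + 1/100) = -72*(-225 + 1/100) = -72*(-22499/100) = 404982/25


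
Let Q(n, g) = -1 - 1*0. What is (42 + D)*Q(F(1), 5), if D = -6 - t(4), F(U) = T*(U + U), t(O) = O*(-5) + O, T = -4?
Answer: -52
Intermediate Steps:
t(O) = -4*O (t(O) = -5*O + O = -4*O)
F(U) = -8*U (F(U) = -4*(U + U) = -8*U)
Q(n, g) = -1 (Q(n, g) = -1 + 0 = -1)
D = 10 (D = -6 - (-4)*4 = -6 - 1*(-16) = -6 + 16 = 10)
(42 + D)*Q(F(1), 5) = (42 + 10)*(-1) = 52*(-1) = -52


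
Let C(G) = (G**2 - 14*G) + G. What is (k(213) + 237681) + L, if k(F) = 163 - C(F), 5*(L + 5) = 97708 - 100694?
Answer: 973209/5 ≈ 1.9464e+5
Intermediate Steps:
L = -3011/5 (L = -5 + (97708 - 100694)/5 = -5 + (1/5)*(-2986) = -5 - 2986/5 = -3011/5 ≈ -602.20)
C(G) = G**2 - 13*G
k(F) = 163 - F*(-13 + F)
(k(213) + 237681) + L = ((163 - 1*213*(-13 + 213)) + 237681) - 3011/5 = ((163 - 1*213*200) + 237681) - 3011/5 = ((163 - 42600) + 237681) - 3011/5 = (-42437 + 237681) - 3011/5 = 195244 - 3011/5 = 973209/5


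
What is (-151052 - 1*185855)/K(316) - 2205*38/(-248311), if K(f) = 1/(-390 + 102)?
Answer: 181153546902/1867 ≈ 9.7029e+7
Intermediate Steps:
K(f) = -1/288 (K(f) = 1/(-288) = -1/288)
(-151052 - 1*185855)/K(316) - 2205*38/(-248311) = (-151052 - 1*185855)/(-1/288) - 2205*38/(-248311) = (-151052 - 185855)*(-288) - 83790*(-1/248311) = -336907*(-288) + 630/1867 = 97029216 + 630/1867 = 181153546902/1867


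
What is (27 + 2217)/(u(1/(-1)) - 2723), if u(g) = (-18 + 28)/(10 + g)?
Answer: -108/131 ≈ -0.82443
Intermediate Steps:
u(g) = 10/(10 + g)
(27 + 2217)/(u(1/(-1)) - 2723) = (27 + 2217)/(10/(10 + 1/(-1)) - 2723) = 2244/(10/(10 - 1) - 2723) = 2244/(10/9 - 2723) = 2244/(-24497/9) = 2244*(-9/24497) = -108/131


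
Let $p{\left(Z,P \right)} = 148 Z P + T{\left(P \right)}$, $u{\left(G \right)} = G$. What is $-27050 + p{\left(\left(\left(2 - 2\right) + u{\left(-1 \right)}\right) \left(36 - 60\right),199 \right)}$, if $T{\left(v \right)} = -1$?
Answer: $679797$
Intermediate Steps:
$p{\left(Z,P \right)} = -1 + 148 P Z$ ($p{\left(Z,P \right)} = 148 Z P - 1 = 148 P Z - 1 = -1 + 148 P Z$)
$-27050 + p{\left(\left(\left(2 - 2\right) + u{\left(-1 \right)}\right) \left(36 - 60\right),199 \right)} = -27050 - \left(1 - 29452 \left(\left(2 - 2\right) - 1\right) \left(36 - 60\right)\right) = -27050 - \left(1 - 29452 \left(0 - 1\right) \left(-24\right)\right) = -27050 - \left(1 - 29452 \left(\left(-1\right) \left(-24\right)\right)\right) = -27050 - \left(1 - 706848\right) = -27050 + \left(-1 + 706848\right) = -27050 + 706847 = 679797$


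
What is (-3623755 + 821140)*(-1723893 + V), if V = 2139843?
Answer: -1165747709250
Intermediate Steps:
(-3623755 + 821140)*(-1723893 + V) = (-3623755 + 821140)*(-1723893 + 2139843) = -2802615*415950 = -1165747709250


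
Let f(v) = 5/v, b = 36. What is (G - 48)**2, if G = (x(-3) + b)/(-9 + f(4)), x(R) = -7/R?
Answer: 24245776/8649 ≈ 2803.3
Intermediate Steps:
G = -460/93 (G = (-7/(-3) + 36)/(-9 + 5/4) = (-7*(-1/3) + 36)/(-9 + 5*(1/4)) = (7/3 + 36)/(-9 + 5/4) = 115/(3*(-31/4)) = (115/3)*(-4/31) = -460/93 ≈ -4.9462)
(G - 48)**2 = (-460/93 - 48)**2 = (-4924/93)**2 = 24245776/8649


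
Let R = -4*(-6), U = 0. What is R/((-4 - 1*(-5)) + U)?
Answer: 24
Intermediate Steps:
R = 24
R/((-4 - 1*(-5)) + U) = 24/((-4 - 1*(-5)) + 0) = 24/((-4 + 5) + 0) = 24/(1 + 0) = 24/1 = 24*1 = 24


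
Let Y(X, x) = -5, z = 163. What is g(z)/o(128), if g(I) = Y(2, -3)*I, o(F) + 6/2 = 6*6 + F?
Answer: -815/161 ≈ -5.0621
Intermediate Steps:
o(F) = 33 + F (o(F) = -3 + (6*6 + F) = -3 + (36 + F) = 33 + F)
g(I) = -5*I
g(z)/o(128) = (-5*163)/(33 + 128) = -815/161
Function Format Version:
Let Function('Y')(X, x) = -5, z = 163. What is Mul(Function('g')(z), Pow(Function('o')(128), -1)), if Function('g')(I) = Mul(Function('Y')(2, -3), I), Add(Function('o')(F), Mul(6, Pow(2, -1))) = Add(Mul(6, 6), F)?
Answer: Rational(-815, 161) ≈ -5.0621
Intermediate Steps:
Function('o')(F) = Add(33, F) (Function('o')(F) = Add(-3, Add(Mul(6, 6), F)) = Add(-3, Add(36, F)) = Add(33, F))
Function('g')(I) = Mul(-5, I)
Mul(Function('g')(z), Pow(Function('o')(128), -1)) = Mul(Mul(-5, 163), Pow(Add(33, 128), -1)) = Mul(-815, Pow(161, -1)) = Mul(-815, Rational(1, 161)) = Rational(-815, 161)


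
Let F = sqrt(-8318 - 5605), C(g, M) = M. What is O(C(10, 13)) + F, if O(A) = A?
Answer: 13 + 3*I*sqrt(1547) ≈ 13.0 + 118.0*I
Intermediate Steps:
F = 3*I*sqrt(1547) (F = sqrt(-13923) = 3*I*sqrt(1547) ≈ 118.0*I)
O(C(10, 13)) + F = 13 + 3*I*sqrt(1547)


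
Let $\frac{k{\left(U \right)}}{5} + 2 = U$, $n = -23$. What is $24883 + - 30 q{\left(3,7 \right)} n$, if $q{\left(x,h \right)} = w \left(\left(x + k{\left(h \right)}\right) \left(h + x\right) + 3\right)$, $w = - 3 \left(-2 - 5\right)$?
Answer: $4125553$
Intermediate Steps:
$w = 21$ ($w = \left(-3\right) \left(-7\right) = 21$)
$k{\left(U \right)} = -10 + 5 U$
$q{\left(x,h \right)} = 63 + 21 \left(h + x\right) \left(-10 + x + 5 h\right)$ ($q{\left(x,h \right)} = 21 \left(\left(x + \left(-10 + 5 h\right)\right) \left(h + x\right) + 3\right) = 21 \left(\left(-10 + x + 5 h\right) \left(h + x\right) + 3\right) = 21 \left(\left(h + x\right) \left(-10 + x + 5 h\right) + 3\right) = 21 \left(3 + \left(h + x\right) \left(-10 + x + 5 h\right)\right) = 63 + 21 \left(h + x\right) \left(-10 + x + 5 h\right)$)
$24883 + - 30 q{\left(3,7 \right)} n = 24883 + - 30 \left(63 + 21 \cdot 3^{2} + 21 \cdot 7 \cdot 3 + 105 \cdot 7 \left(-2 + 7\right) + 105 \cdot 3 \left(-2 + 7\right)\right) \left(-23\right) = 24883 + - 30 \left(63 + 21 \cdot 9 + 441 + 105 \cdot 7 \cdot 5 + 105 \cdot 3 \cdot 5\right) \left(-23\right) = 24883 + - 30 \left(63 + 189 + 441 + 3675 + 1575\right) \left(-23\right) = 24883 + \left(-30\right) 5943 \left(-23\right) = 24883 - -4100670 = 24883 + 4100670 = 4125553$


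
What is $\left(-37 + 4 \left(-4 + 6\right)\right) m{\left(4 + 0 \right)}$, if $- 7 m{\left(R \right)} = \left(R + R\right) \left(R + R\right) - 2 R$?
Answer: $232$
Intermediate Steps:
$m{\left(R \right)} = - \frac{4 R^{2}}{7} + \frac{2 R}{7}$ ($m{\left(R \right)} = - \frac{\left(R + R\right) \left(R + R\right) - 2 R}{7} = - \frac{2 R 2 R - 2 R}{7} = - \frac{4 R^{2} - 2 R}{7} = - \frac{- 2 R + 4 R^{2}}{7} = - \frac{4 R^{2}}{7} + \frac{2 R}{7}$)
$\left(-37 + 4 \left(-4 + 6\right)\right) m{\left(4 + 0 \right)} = \left(-37 + 4 \left(-4 + 6\right)\right) \frac{2 \left(4 + 0\right) \left(1 - 2 \left(4 + 0\right)\right)}{7} = \left(-37 + 4 \cdot 2\right) \frac{2}{7} \cdot 4 \left(1 - 8\right) = \left(-37 + 8\right) \frac{2}{7} \cdot 4 \left(1 - 8\right) = - 29 \cdot \frac{2}{7} \cdot 4 \left(-7\right) = \left(-29\right) \left(-8\right) = 232$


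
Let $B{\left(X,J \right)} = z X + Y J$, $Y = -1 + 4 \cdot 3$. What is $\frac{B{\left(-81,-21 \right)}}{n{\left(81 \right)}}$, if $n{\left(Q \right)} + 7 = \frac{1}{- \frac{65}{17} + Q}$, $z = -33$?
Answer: $- \frac{3203904}{9167} \approx -349.5$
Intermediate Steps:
$Y = 11$ ($Y = -1 + 12 = 11$)
$n{\left(Q \right)} = -7 + \frac{1}{- \frac{65}{17} + Q}$
$B{\left(X,J \right)} = - 33 X + 11 J$
$\frac{B{\left(-81,-21 \right)}}{n{\left(81 \right)}} = \frac{\left(-33\right) \left(-81\right) + 11 \left(-21\right)}{\frac{1}{-65 + 17 \cdot 81} \left(472 - 9639\right)} = \frac{2673 - 231}{\frac{1}{-65 + 1377} \left(472 - 9639\right)} = \frac{2442}{\frac{1}{1312} \left(-9167\right)} = \frac{2442}{- \frac{9167}{1312}} = 2442 \left(- \frac{1312}{9167}\right) = - \frac{3203904}{9167}$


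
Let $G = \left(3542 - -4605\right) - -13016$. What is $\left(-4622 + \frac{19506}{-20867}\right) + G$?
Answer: $\frac{345141541}{20867} \approx 16540.0$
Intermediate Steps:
$G = 21163$ ($G = \left(3542 + 4605\right) + 13016 = 8147 + 13016 = 21163$)
$\left(-4622 + \frac{19506}{-20867}\right) + G = \left(-4622 + \frac{19506}{-20867}\right) + 21163 = \left(-4622 + 19506 \left(- \frac{1}{20867}\right)\right) + 21163 = \left(-4622 - \frac{19506}{20867}\right) + 21163 = - \frac{96466780}{20867} + 21163 = \frac{345141541}{20867}$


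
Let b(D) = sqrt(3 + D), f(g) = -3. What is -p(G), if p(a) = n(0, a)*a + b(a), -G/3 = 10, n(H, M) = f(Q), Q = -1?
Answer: -90 - 3*I*sqrt(3) ≈ -90.0 - 5.1962*I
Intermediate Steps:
n(H, M) = -3
G = -30 (G = -3*10 = -30)
p(a) = sqrt(3 + a) - 3*a (p(a) = -3*a + sqrt(3 + a) = sqrt(3 + a) - 3*a)
-p(G) = -(sqrt(3 - 30) - 3*(-30)) = -(sqrt(-27) + 90) = -(3*I*sqrt(3) + 90) = -(90 + 3*I*sqrt(3)) = -90 - 3*I*sqrt(3)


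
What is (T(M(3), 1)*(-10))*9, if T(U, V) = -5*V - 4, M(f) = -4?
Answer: 810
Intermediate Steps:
T(U, V) = -4 - 5*V
(T(M(3), 1)*(-10))*9 = ((-4 - 5*1)*(-10))*9 = ((-4 - 5)*(-10))*9 = -9*(-10)*9 = 90*9 = 810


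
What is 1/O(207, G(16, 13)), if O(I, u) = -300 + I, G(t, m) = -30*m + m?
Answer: -1/93 ≈ -0.010753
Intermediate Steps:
G(t, m) = -29*m
1/O(207, G(16, 13)) = 1/(-300 + 207) = 1/(-93) = -1/93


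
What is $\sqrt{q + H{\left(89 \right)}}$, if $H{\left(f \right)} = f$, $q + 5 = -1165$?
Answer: $i \sqrt{1081} \approx 32.879 i$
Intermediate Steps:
$q = -1170$ ($q = -5 - 1165 = -1170$)
$\sqrt{q + H{\left(89 \right)}} = \sqrt{-1170 + 89} = \sqrt{-1081} = i \sqrt{1081}$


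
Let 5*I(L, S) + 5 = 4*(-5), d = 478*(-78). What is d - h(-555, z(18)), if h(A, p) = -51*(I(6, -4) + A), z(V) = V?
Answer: -65844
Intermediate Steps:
d = -37284
I(L, S) = -5 (I(L, S) = -1 + (4*(-5))/5 = -1 + (1/5)*(-20) = -1 - 4 = -5)
h(A, p) = 255 - 51*A (h(A, p) = -51*(-5 + A) = 255 - 51*A)
d - h(-555, z(18)) = -37284 - (255 - 51*(-555)) = -37284 - (255 + 28305) = -37284 - 1*28560 = -37284 - 28560 = -65844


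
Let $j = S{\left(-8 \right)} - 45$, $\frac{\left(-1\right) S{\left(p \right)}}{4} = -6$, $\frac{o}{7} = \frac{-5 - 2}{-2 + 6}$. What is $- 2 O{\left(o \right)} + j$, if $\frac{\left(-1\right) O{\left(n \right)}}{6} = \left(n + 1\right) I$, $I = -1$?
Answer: $114$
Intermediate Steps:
$o = - \frac{49}{4}$ ($o = 7 \frac{-5 - 2}{-2 + 6} = 7 \left(- \frac{7}{4}\right) = - \frac{49}{4} \approx -12.25$)
$S{\left(p \right)} = 24$ ($S{\left(p \right)} = \left(-4\right) \left(-6\right) = 24$)
$O{\left(n \right)} = 6 + 6 n$ ($O{\left(n \right)} = - 6 \left(n + 1\right) \left(-1\right) = - 6 \left(1 + n\right) \left(-1\right) = - 6 \left(-1 - n\right) = 6 + 6 n$)
$j = -21$ ($j = 24 - 45 = -21$)
$- 2 O{\left(o \right)} + j = - 2 \left(6 + 6 \left(- \frac{49}{4}\right)\right) - 21 = - 2 \left(6 - \frac{147}{2}\right) - 21 = \left(-2\right) \left(- \frac{135}{2}\right) - 21 = 135 - 21 = 114$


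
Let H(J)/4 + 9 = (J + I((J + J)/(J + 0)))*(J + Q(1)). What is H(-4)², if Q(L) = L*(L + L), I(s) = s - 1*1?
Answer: 144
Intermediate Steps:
I(s) = -1 + s (I(s) = s - 1 = -1 + s)
Q(L) = 2*L² (Q(L) = L*(2*L) = 2*L²)
H(J) = -36 + 4*(1 + J)*(2 + J) (H(J) = -36 + 4*((J + (-1 + (J + J)/(J + 0)))*(J + 2*1²)) = -36 + 4*((J + (-1 + (2*J)/J))*(J + 2*1)) = -36 + 4*((J + (-1 + 2))*(J + 2)) = -36 + 4*((J + 1)*(2 + J)) = -36 + 4*((1 + J)*(2 + J)) = -36 + 4*(1 + J)*(2 + J))
H(-4)² = (-28 + 4*(-4)² + 12*(-4))² = (-28 + 4*16 - 48)² = (-28 + 64 - 48)² = (-12)² = 144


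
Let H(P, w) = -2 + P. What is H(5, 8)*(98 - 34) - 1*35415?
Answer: -35223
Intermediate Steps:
H(5, 8)*(98 - 34) - 1*35415 = (-2 + 5)*(98 - 34) - 1*35415 = 3*64 - 35415 = 192 - 35415 = -35223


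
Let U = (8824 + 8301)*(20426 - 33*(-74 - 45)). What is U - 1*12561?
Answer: 417032564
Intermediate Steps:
U = 417045125 (U = 17125*(20426 - 33*(-119)) = 17125*(20426 + 3927) = 17125*24353 = 417045125)
U - 1*12561 = 417045125 - 1*12561 = 417045125 - 12561 = 417032564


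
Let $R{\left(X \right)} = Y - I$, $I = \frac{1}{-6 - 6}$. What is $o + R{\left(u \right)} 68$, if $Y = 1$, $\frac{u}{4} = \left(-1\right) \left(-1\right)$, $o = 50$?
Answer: $\frac{371}{3} \approx 123.67$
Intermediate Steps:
$u = 4$ ($u = 4 \left(\left(-1\right) \left(-1\right)\right) = 4 \cdot 1 = 4$)
$I = - \frac{1}{12}$ ($I = \frac{1}{-12} = - \frac{1}{12} \approx -0.083333$)
$R{\left(X \right)} = \frac{13}{12}$ ($R{\left(X \right)} = 1 - - \frac{1}{12} = 1 + \frac{1}{12} = \frac{13}{12}$)
$o + R{\left(u \right)} 68 = 50 + \frac{13}{12} \cdot 68 = 50 + \frac{221}{3} = \frac{371}{3}$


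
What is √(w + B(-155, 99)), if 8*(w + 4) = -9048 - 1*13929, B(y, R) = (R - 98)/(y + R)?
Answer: 3*I*√15659/7 ≈ 53.63*I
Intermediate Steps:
B(y, R) = (-98 + R)/(R + y)
w = -23009/8 (w = -4 + (-9048 - 1*13929)/8 = -4 + (-9048 - 13929)/8 = -4 + (⅛)*(-22977) = -4 - 22977/8 = -23009/8 ≈ -2876.1)
√(w + B(-155, 99)) = √(-23009/8 + (-98 + 99)/(99 - 155)) = √(-23009/8 + 1/(-56)) = √(-23009/8 - 1/56*1) = √(-23009/8 - 1/56) = √(-20133/7) = 3*I*√15659/7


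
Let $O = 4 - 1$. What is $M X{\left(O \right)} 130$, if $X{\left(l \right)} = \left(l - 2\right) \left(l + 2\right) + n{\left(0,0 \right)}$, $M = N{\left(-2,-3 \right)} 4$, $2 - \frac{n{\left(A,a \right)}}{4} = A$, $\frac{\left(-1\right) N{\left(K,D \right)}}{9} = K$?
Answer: $121680$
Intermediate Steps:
$O = 3$
$N{\left(K,D \right)} = - 9 K$
$n{\left(A,a \right)} = 8 - 4 A$
$M = 72$ ($M = \left(-9\right) \left(-2\right) 4 = 18 \cdot 4 = 72$)
$X{\left(l \right)} = 8 + \left(-2 + l\right) \left(2 + l\right)$ ($X{\left(l \right)} = \left(l - 2\right) \left(l + 2\right) + \left(8 - 0\right) = \left(-2 + l\right) \left(2 + l\right) + \left(8 + 0\right) = \left(-2 + l\right) \left(2 + l\right) + 8 = 8 + \left(-2 + l\right) \left(2 + l\right)$)
$M X{\left(O \right)} 130 = 72 \left(4 + 3^{2}\right) 130 = 72 \left(4 + 9\right) 130 = 72 \cdot 13 \cdot 130 = 936 \cdot 130 = 121680$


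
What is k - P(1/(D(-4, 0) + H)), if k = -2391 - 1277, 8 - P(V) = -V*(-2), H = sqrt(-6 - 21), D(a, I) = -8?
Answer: -334532/91 - 6*I*sqrt(3)/91 ≈ -3676.2 - 0.1142*I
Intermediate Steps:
H = 3*I*sqrt(3) (H = sqrt(-27) = 3*I*sqrt(3) ≈ 5.1962*I)
P(V) = 8 - 2*V (P(V) = 8 - (-V)*(-2) = 8 - 2*V)
k = -3668
k - P(1/(D(-4, 0) + H)) = -3668 - (8 - 2/(-8 + 3*I*sqrt(3))) = -3668 + (-8 + 2/(-8 + 3*I*sqrt(3))) = -3676 + 2/(-8 + 3*I*sqrt(3))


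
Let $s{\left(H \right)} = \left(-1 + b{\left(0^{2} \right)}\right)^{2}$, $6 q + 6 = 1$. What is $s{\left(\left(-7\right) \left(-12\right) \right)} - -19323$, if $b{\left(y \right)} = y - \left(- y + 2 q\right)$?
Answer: $\frac{173911}{9} \approx 19323.0$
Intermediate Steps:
$q = - \frac{5}{6}$ ($q = -1 + \frac{1}{6} \cdot 1 = -1 + \frac{1}{6} = - \frac{5}{6} \approx -0.83333$)
$b{\left(y \right)} = \frac{5}{3} + 2 y$ ($b{\left(y \right)} = y + \left(\left(-2\right) \left(- \frac{5}{6}\right) + y\right) = y + \left(\frac{5}{3} + y\right) = \frac{5}{3} + 2 y$)
$s{\left(H \right)} = \frac{4}{9}$ ($s{\left(H \right)} = \left(-1 + \left(\frac{5}{3} + 2 \cdot 0^{2}\right)\right)^{2} = \left(-1 + \left(\frac{5}{3} + 2 \cdot 0\right)\right)^{2} = \left(-1 + \left(\frac{5}{3} + 0\right)\right)^{2} = \left(-1 + \frac{5}{3}\right)^{2} = \left(\frac{2}{3}\right)^{2} = \frac{4}{9}$)
$s{\left(\left(-7\right) \left(-12\right) \right)} - -19323 = \frac{4}{9} - -19323 = \frac{4}{9} + 19323 = \frac{173911}{9}$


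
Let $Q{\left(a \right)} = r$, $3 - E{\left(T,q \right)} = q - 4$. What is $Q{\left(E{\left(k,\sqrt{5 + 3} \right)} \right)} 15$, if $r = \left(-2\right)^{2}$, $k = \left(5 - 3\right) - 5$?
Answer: $60$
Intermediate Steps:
$k = -3$ ($k = 2 - 5 = -3$)
$r = 4$
$E{\left(T,q \right)} = 7 - q$ ($E{\left(T,q \right)} = 3 - \left(q - 4\right) = 3 - \left(-4 + q\right) = 7 - q$)
$Q{\left(a \right)} = 4$
$Q{\left(E{\left(k,\sqrt{5 + 3} \right)} \right)} 15 = 4 \cdot 15 = 60$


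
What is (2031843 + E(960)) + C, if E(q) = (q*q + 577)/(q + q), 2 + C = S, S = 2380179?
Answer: 8472000577/1920 ≈ 4.4125e+6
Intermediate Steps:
C = 2380177 (C = -2 + 2380179 = 2380177)
E(q) = (577 + q²)/(2*q) (E(q) = (q² + 577)/((2*q)) = (577 + q²)*(1/(2*q)) = (577 + q²)/(2*q))
(2031843 + E(960)) + C = (2031843 + (½)*(577 + 960²)/960) + 2380177 = (2031843 + (½)*(1/960)*(577 + 921600)) + 2380177 = (2031843 + (½)*(1/960)*922177) + 2380177 = (2031843 + 922177/1920) + 2380177 = 3902060737/1920 + 2380177 = 8472000577/1920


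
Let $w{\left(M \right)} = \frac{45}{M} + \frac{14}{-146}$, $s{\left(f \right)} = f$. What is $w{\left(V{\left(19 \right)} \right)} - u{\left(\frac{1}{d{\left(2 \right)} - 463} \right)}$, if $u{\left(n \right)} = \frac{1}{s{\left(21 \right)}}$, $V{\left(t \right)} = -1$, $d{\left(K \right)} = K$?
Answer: $- \frac{69205}{1533} \approx -45.143$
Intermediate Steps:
$w{\left(M \right)} = - \frac{7}{73} + \frac{45}{M}$ ($w{\left(M \right)} = \frac{45}{M} + 14 \left(- \frac{1}{146}\right) = \frac{45}{M} - \frac{7}{73} = - \frac{7}{73} + \frac{45}{M}$)
$u{\left(n \right)} = \frac{1}{21}$
$w{\left(V{\left(19 \right)} \right)} - u{\left(\frac{1}{d{\left(2 \right)} - 463} \right)} = \left(- \frac{7}{73} + \frac{45}{-1}\right) - \frac{1}{21} = \left(- \frac{7}{73} + 45 \left(-1\right)\right) - \frac{1}{21} = \left(- \frac{7}{73} - 45\right) - \frac{1}{21} = - \frac{3292}{73} - \frac{1}{21} = - \frac{69205}{1533}$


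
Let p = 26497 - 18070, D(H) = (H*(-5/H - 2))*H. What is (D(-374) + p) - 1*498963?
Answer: -768418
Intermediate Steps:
D(H) = H²*(-2 - 5/H) (D(H) = (H*(-2 - 5/H))*H = H²*(-2 - 5/H))
p = 8427
(D(-374) + p) - 1*498963 = (-1*(-374)*(5 + 2*(-374)) + 8427) - 1*498963 = (-1*(-374)*(5 - 748) + 8427) - 498963 = (-1*(-374)*(-743) + 8427) - 498963 = (-277882 + 8427) - 498963 = -269455 - 498963 = -768418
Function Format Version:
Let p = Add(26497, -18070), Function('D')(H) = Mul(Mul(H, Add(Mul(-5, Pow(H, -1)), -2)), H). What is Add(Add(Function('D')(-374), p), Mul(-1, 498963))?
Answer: -768418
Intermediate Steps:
Function('D')(H) = Mul(Pow(H, 2), Add(-2, Mul(-5, Pow(H, -1)))) (Function('D')(H) = Mul(Mul(H, Add(-2, Mul(-5, Pow(H, -1)))), H) = Mul(Pow(H, 2), Add(-2, Mul(-5, Pow(H, -1)))))
p = 8427
Add(Add(Function('D')(-374), p), Mul(-1, 498963)) = Add(Add(Mul(-1, -374, Add(5, Mul(2, -374))), 8427), Mul(-1, 498963)) = Add(Add(Mul(-1, -374, Add(5, -748)), 8427), -498963) = Add(Add(Mul(-1, -374, -743), 8427), -498963) = Add(Add(-277882, 8427), -498963) = Add(-269455, -498963) = -768418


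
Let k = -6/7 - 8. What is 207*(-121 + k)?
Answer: -188163/7 ≈ -26880.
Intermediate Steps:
k = -62/7 (k = (⅐)*(-6) - 8 = -6/7 - 8 = -62/7 ≈ -8.8571)
207*(-121 + k) = 207*(-121 - 62/7) = 207*(-909/7) = -188163/7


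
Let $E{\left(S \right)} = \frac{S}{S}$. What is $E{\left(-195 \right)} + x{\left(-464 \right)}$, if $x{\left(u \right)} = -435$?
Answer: $-434$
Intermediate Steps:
$E{\left(S \right)} = 1$
$E{\left(-195 \right)} + x{\left(-464 \right)} = 1 - 435 = -434$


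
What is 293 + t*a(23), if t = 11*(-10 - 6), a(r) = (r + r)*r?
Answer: -185915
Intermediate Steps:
a(r) = 2*r² (a(r) = (2*r)*r = 2*r²)
t = -176 (t = 11*(-16) = -176)
293 + t*a(23) = 293 - 352*23² = 293 - 352*529 = 293 - 176*1058 = 293 - 186208 = -185915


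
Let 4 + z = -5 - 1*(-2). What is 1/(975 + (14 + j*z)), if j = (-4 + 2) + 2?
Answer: 1/989 ≈ 0.0010111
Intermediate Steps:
j = 0 (j = -2 + 2 = 0)
z = -7 (z = -4 + (-5 - 1*(-2)) = -4 + (-5 + 2) = -4 - 3 = -7)
1/(975 + (14 + j*z)) = 1/(975 + (14 + 0*(-7))) = 1/(975 + (14 + 0)) = 1/(975 + 14) = 1/989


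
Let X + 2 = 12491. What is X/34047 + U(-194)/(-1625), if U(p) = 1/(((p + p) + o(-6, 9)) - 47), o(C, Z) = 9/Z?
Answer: 225843623/615683250 ≈ 0.36682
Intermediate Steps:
U(p) = 1/(-46 + 2*p) (U(p) = 1/(((p + p) + 9/9) - 47) = 1/((2*p + 9*(⅑)) - 47) = 1/((2*p + 1) - 47) = 1/((1 + 2*p) - 47) = 1/(-46 + 2*p))
X = 12489 (X = -2 + 12491 = 12489)
X/34047 + U(-194)/(-1625) = 12489/34047 + (1/(2*(-23 - 194)))/(-1625) = 12489*(1/34047) + ((½)/(-217))*(-1/1625) = 4163/11349 + ((½)*(-1/217))*(-1/1625) = 4163/11349 - 1/434*(-1/1625) = 4163/11349 + 1/705250 = 225843623/615683250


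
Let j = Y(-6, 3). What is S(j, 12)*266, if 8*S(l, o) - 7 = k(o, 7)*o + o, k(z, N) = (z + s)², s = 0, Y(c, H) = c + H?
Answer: 232351/4 ≈ 58088.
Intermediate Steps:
Y(c, H) = H + c
k(z, N) = z² (k(z, N) = (z + 0)² = z²)
j = -3 (j = 3 - 6 = -3)
S(l, o) = 7/8 + o/8 + o³/8 (S(l, o) = 7/8 + (o²*o + o)/8 = 7/8 + (o³ + o)/8 = 7/8 + (o + o³)/8 = 7/8 + (o/8 + o³/8) = 7/8 + o/8 + o³/8)
S(j, 12)*266 = (7/8 + (⅛)*12 + (⅛)*12³)*266 = (7/8 + 3/2 + (⅛)*1728)*266 = (7/8 + 3/2 + 216)*266 = (1747/8)*266 = 232351/4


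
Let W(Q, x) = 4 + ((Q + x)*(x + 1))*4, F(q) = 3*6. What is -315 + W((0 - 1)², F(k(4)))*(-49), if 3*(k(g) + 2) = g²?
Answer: -71267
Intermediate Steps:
k(g) = -2 + g²/3
F(q) = 18
W(Q, x) = 4 + 4*(1 + x)*(Q + x) (W(Q, x) = 4 + ((Q + x)*(1 + x))*4 = 4 + ((1 + x)*(Q + x))*4 = 4 + 4*(1 + x)*(Q + x))
-315 + W((0 - 1)², F(k(4)))*(-49) = -315 + (4 + 4*(0 - 1)² + 4*18 + 4*18² + 4*(0 - 1)²*18)*(-49) = -315 + (4 + 4*(-1)² + 72 + 4*324 + 4*(-1)²*18)*(-49) = -315 + (4 + 4*1 + 72 + 1296 + 4*1*18)*(-49) = -315 + (4 + 4 + 72 + 1296 + 72)*(-49) = -315 + 1448*(-49) = -315 - 70952 = -71267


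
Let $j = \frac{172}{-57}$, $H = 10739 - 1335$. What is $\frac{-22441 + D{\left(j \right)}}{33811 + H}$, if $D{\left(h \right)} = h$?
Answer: $- \frac{1279309}{2463255} \approx -0.51936$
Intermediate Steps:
$H = 9404$ ($H = 10739 - 1335 = 9404$)
$j = - \frac{172}{57}$ ($j = 172 \left(- \frac{1}{57}\right) = - \frac{172}{57} \approx -3.0175$)
$\frac{-22441 + D{\left(j \right)}}{33811 + H} = \frac{-22441 - \frac{172}{57}}{33811 + 9404} = - \frac{1279309}{57 \cdot 43215} = \left(- \frac{1279309}{57}\right) \frac{1}{43215} = - \frac{1279309}{2463255}$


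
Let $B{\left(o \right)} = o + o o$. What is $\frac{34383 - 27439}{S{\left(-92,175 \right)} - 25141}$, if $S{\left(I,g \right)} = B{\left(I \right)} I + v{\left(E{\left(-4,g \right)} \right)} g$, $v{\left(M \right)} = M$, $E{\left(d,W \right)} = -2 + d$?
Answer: $- \frac{6944}{796415} \approx -0.0087191$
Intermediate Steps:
$B{\left(o \right)} = o + o^{2}$
$S{\left(I,g \right)} = - 6 g + I^{2} \left(1 + I\right)$ ($S{\left(I,g \right)} = I \left(1 + I\right) I + \left(-2 - 4\right) g = I^{2} \left(1 + I\right) - 6 g = - 6 g + I^{2} \left(1 + I\right)$)
$\frac{34383 - 27439}{S{\left(-92,175 \right)} - 25141} = \frac{34383 - 27439}{\left(\left(-6\right) 175 + \left(-92\right)^{2} \left(1 - 92\right)\right) - 25141} = \frac{6944}{\left(-1050 + 8464 \left(-91\right)\right) - 25141} = \frac{6944}{\left(-1050 - 770224\right) - 25141} = \frac{6944}{-771274 - 25141} = \frac{6944}{-796415} = 6944 \left(- \frac{1}{796415}\right) = - \frac{6944}{796415}$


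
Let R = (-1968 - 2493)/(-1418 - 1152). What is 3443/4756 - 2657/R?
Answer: -32460939217/21216516 ≈ -1530.0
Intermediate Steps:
R = 4461/2570 (R = -4461/(-2570) = -4461*(-1/2570) = 4461/2570 ≈ 1.7358)
3443/4756 - 2657/R = 3443/4756 - 2657/4461/2570 = 3443*(1/4756) - 2657*2570/4461 = 3443/4756 - 6828490/4461 = -32460939217/21216516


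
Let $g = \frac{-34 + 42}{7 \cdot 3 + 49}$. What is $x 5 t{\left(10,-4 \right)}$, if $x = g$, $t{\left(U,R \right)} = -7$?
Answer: $-4$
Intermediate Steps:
$g = \frac{4}{35}$ ($g = \frac{8}{21 + 49} = \frac{8}{70} = 8 \cdot \frac{1}{70} = \frac{4}{35} \approx 0.11429$)
$x = \frac{4}{35} \approx 0.11429$
$x 5 t{\left(10,-4 \right)} = \frac{4}{35} \cdot 5 \left(-7\right) = \frac{4}{7} \left(-7\right) = -4$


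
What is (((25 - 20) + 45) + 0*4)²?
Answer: 2500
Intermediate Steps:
(((25 - 20) + 45) + 0*4)² = ((5 + 45) + 0)² = (50 + 0)² = 50² = 2500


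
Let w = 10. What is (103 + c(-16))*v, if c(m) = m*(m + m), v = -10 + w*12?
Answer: 67650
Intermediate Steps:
v = 110 (v = -10 + 10*12 = -10 + 120 = 110)
c(m) = 2*m² (c(m) = m*(2*m) = 2*m²)
(103 + c(-16))*v = (103 + 2*(-16)²)*110 = (103 + 2*256)*110 = (103 + 512)*110 = 615*110 = 67650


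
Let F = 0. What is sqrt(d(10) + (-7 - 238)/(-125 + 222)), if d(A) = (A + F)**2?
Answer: sqrt(917135)/97 ≈ 9.8729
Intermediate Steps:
d(A) = A**2 (d(A) = (A + 0)**2 = A**2)
sqrt(d(10) + (-7 - 238)/(-125 + 222)) = sqrt(10**2 + (-7 - 238)/(-125 + 222)) = sqrt(100 - 245/97) = sqrt(9455/97) = sqrt(917135)/97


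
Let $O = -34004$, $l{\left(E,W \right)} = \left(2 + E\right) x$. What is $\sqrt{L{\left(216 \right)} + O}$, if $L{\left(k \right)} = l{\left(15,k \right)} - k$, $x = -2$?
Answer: $3 i \sqrt{3806} \approx 185.08 i$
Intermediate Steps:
$l{\left(E,W \right)} = -4 - 2 E$ ($l{\left(E,W \right)} = \left(2 + E\right) \left(-2\right) = -4 - 2 E$)
$L{\left(k \right)} = -34 - k$ ($L{\left(k \right)} = \left(-4 - 30\right) - k = -34 - k$)
$\sqrt{L{\left(216 \right)} + O} = \sqrt{\left(-34 - 216\right) - 34004} = \sqrt{-250 - 34004} = \sqrt{-34254} = 3 i \sqrt{3806}$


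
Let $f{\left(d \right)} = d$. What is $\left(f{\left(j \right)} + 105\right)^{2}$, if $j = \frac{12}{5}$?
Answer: $\frac{288369}{25} \approx 11535.0$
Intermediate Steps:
$j = \frac{12}{5}$ ($j = 12 \cdot \frac{1}{5} = \frac{12}{5} \approx 2.4$)
$\left(f{\left(j \right)} + 105\right)^{2} = \left(\frac{12}{5} + 105\right)^{2} = \left(\frac{537}{5}\right)^{2} = \frac{288369}{25}$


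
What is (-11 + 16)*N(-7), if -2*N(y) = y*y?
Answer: -245/2 ≈ -122.50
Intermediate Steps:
N(y) = -y²/2 (N(y) = -y*y/2 = -y²/2)
(-11 + 16)*N(-7) = (-11 + 16)*(-½*(-7)²) = 5*(-½*49) = 5*(-49/2) = -245/2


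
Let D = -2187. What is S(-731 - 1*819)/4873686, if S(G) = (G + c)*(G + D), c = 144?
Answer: 2627111/2436843 ≈ 1.0781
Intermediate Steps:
S(G) = (-2187 + G)*(144 + G) (S(G) = (G + 144)*(G - 2187) = (144 + G)*(-2187 + G) = (-2187 + G)*(144 + G))
S(-731 - 1*819)/4873686 = (-314928 + (-731 - 1*819)² - 2043*(-731 - 1*819))/4873686 = (-314928 + (-731 - 819)² - 2043*(-731 - 819))*(1/4873686) = (-314928 + (-1550)² - 2043*(-1550))*(1/4873686) = (-314928 + 2402500 + 3166650)*(1/4873686) = 5254222*(1/4873686) = 2627111/2436843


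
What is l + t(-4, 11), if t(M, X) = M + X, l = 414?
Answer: 421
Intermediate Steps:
l + t(-4, 11) = 414 + (-4 + 11) = 414 + 7 = 421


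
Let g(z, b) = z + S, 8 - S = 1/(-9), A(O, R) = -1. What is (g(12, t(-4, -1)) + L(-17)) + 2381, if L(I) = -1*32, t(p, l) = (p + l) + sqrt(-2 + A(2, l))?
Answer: 21322/9 ≈ 2369.1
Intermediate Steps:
S = 73/9 (S = 8 - 1/(-9) = 8 - 1*(-1/9) = 8 + 1/9 = 73/9 ≈ 8.1111)
t(p, l) = l + p + I*sqrt(3) (t(p, l) = (p + l) + sqrt(-2 - 1) = (l + p) + sqrt(-3) = (l + p) + I*sqrt(3) = l + p + I*sqrt(3))
L(I) = -32
g(z, b) = 73/9 + z (g(z, b) = z + 73/9 = 73/9 + z)
(g(12, t(-4, -1)) + L(-17)) + 2381 = ((73/9 + 12) - 32) + 2381 = (181/9 - 32) + 2381 = -107/9 + 2381 = 21322/9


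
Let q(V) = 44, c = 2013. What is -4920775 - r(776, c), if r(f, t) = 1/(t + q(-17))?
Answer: -10122034176/2057 ≈ -4.9208e+6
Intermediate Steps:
r(f, t) = 1/(44 + t) (r(f, t) = 1/(t + 44) = 1/(44 + t))
-4920775 - r(776, c) = -4920775 - 1/(44 + 2013) = -4920775 - 1/2057 = -10122034176/2057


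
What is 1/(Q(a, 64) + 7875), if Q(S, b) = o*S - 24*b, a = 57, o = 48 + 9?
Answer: 1/9588 ≈ 0.00010430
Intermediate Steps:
o = 57
Q(S, b) = -24*b + 57*S (Q(S, b) = 57*S - 24*b = -24*b + 57*S)
1/(Q(a, 64) + 7875) = 1/((-24*64 + 57*57) + 7875) = 1/((-1536 + 3249) + 7875) = 1/(1713 + 7875) = 1/9588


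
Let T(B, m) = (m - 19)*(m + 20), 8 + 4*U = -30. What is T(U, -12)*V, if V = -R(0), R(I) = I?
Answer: 0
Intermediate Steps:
U = -19/2 (U = -2 + (¼)*(-30) = -2 - 15/2 = -19/2 ≈ -9.5000)
T(B, m) = (-19 + m)*(20 + m)
V = 0 (V = -1*0 = 0)
T(U, -12)*V = (-380 - 12 + (-12)²)*0 = (-380 - 12 + 144)*0 = -248*0 = 0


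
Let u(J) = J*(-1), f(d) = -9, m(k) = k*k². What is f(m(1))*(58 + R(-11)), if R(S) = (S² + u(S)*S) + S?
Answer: -423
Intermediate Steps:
m(k) = k³
u(J) = -J
R(S) = S (R(S) = (S² + (-S)*S) + S = (S² - S²) + S = 0 + S = S)
f(m(1))*(58 + R(-11)) = -9*(58 - 11) = -9*47 = -423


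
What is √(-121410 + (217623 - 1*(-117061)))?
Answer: √213274 ≈ 461.82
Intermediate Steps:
√(-121410 + (217623 - 1*(-117061))) = √(-121410 + (217623 + 117061)) = √(-121410 + 334684) = √213274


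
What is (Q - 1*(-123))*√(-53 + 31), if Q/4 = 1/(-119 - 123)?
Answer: 14881*I*√22/121 ≈ 576.84*I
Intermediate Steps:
Q = -2/121 (Q = 4/(-119 - 123) = 4/(-242) = 4*(-1/242) = -2/121 ≈ -0.016529)
(Q - 1*(-123))*√(-53 + 31) = (-2/121 - 1*(-123))*√(-53 + 31) = (-2/121 + 123)*√(-22) = 14881*(I*√22)/121 = 14881*I*√22/121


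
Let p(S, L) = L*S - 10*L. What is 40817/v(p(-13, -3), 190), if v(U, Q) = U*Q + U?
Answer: 40817/13179 ≈ 3.0971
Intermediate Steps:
p(S, L) = -10*L + L*S
v(U, Q) = U + Q*U (v(U, Q) = Q*U + U = U + Q*U)
40817/v(p(-13, -3), 190) = 40817/(((-3*(-10 - 13))*(1 + 190))) = 40817/((-3*(-23)*191)) = 40817/((69*191)) = 40817/13179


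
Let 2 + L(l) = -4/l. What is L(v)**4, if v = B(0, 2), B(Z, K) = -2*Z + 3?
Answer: 10000/81 ≈ 123.46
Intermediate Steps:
B(Z, K) = 3 - 2*Z
v = 3 (v = 3 - 2*0 = 3 + 0 = 3)
L(l) = -2 - 4/l
L(v)**4 = (-2 - 4/3)**4 = (-10/3)**4 = 10000/81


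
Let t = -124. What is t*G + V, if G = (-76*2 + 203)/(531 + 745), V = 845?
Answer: 267974/319 ≈ 840.04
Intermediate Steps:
G = 51/1276 (G = (-152 + 203)/1276 = 51*(1/1276) = 51/1276 ≈ 0.039969)
t*G + V = -124*51/1276 + 845 = -1581/319 + 845 = 267974/319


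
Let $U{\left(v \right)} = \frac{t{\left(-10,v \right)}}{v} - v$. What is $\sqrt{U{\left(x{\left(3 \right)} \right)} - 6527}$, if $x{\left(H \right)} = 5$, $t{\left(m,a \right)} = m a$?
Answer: $i \sqrt{6542} \approx 80.883 i$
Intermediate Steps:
$t{\left(m,a \right)} = a m$
$U{\left(v \right)} = -10 - v$ ($U{\left(v \right)} = \frac{v \left(-10\right)}{v} - v = \frac{\left(-10\right) v}{v} - v = -10 - v$)
$\sqrt{U{\left(x{\left(3 \right)} \right)} - 6527} = \sqrt{\left(-10 - 5\right) - 6527} = \sqrt{-15 - 6527} = \sqrt{-6542} = i \sqrt{6542}$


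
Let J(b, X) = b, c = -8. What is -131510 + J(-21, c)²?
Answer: -131069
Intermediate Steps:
-131510 + J(-21, c)² = -131510 + (-21)² = -131510 + 441 = -131069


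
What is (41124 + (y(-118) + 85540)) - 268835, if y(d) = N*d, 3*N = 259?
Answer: -457075/3 ≈ -1.5236e+5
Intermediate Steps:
N = 259/3 (N = (⅓)*259 = 259/3 ≈ 86.333)
y(d) = 259*d/3
(41124 + (y(-118) + 85540)) - 268835 = (41124 + ((259/3)*(-118) + 85540)) - 268835 = (41124 + (-30562/3 + 85540)) - 268835 = (41124 + 226058/3) - 268835 = 349430/3 - 268835 = -457075/3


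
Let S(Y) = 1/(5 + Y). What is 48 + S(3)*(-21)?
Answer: 363/8 ≈ 45.375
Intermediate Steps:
48 + S(3)*(-21) = 48 - 21/(5 + 3) = 48 - 21/8 = 363/8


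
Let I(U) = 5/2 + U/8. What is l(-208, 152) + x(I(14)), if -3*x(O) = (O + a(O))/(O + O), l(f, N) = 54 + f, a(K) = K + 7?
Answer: -7885/51 ≈ -154.61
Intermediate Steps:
a(K) = 7 + K
I(U) = 5/2 + U/8 (I(U) = 5*(½) + U*(⅛) = 5/2 + U/8)
x(O) = -(7 + 2*O)/(6*O) (x(O) = -(O + (7 + O))/(3*(O + O)) = -(7 + 2*O)/(3*(2*O)) = -(7 + 2*O)*1/(2*O)/3 = -(7 + 2*O)/(6*O))
l(-208, 152) + x(I(14)) = (54 - 208) + (-7 - 2*(5/2 + (⅛)*14))/(6*(5/2 + (⅛)*14)) = -154 + (-7 - 2*(5/2 + 7/4))/(6*(5/2 + 7/4)) = -154 + (-7 - 2*17/4)/(6*(17/4)) = -154 + (⅙)*(4/17)*(-7 - 17/2) = -154 + (⅙)*(4/17)*(-31/2) = -154 - 31/51 = -7885/51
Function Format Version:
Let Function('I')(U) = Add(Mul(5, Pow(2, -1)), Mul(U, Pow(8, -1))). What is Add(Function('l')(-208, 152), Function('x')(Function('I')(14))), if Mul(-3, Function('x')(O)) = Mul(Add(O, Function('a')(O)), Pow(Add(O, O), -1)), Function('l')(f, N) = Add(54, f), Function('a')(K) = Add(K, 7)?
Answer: Rational(-7885, 51) ≈ -154.61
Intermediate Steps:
Function('a')(K) = Add(7, K)
Function('I')(U) = Add(Rational(5, 2), Mul(Rational(1, 8), U)) (Function('I')(U) = Add(Mul(5, Rational(1, 2)), Mul(U, Rational(1, 8))) = Add(Rational(5, 2), Mul(Rational(1, 8), U)))
Function('x')(O) = Mul(Rational(-1, 6), Pow(O, -1), Add(7, Mul(2, O))) (Function('x')(O) = Mul(Rational(-1, 3), Mul(Add(O, Add(7, O)), Pow(Add(O, O), -1))) = Mul(Rational(-1, 3), Mul(Add(7, Mul(2, O)), Pow(Mul(2, O), -1))) = Mul(Rational(-1, 3), Mul(Add(7, Mul(2, O)), Mul(Rational(1, 2), Pow(O, -1)))) = Mul(Rational(-1, 3), Mul(Rational(1, 2), Pow(O, -1), Add(7, Mul(2, O)))) = Mul(Rational(-1, 6), Pow(O, -1), Add(7, Mul(2, O))))
Add(Function('l')(-208, 152), Function('x')(Function('I')(14))) = Add(Add(54, -208), Mul(Rational(1, 6), Pow(Add(Rational(5, 2), Mul(Rational(1, 8), 14)), -1), Add(-7, Mul(-2, Add(Rational(5, 2), Mul(Rational(1, 8), 14)))))) = Add(-154, Mul(Rational(1, 6), Pow(Add(Rational(5, 2), Rational(7, 4)), -1), Add(-7, Mul(-2, Add(Rational(5, 2), Rational(7, 4)))))) = Add(-154, Mul(Rational(1, 6), Pow(Rational(17, 4), -1), Add(-7, Mul(-2, Rational(17, 4))))) = Add(-154, Mul(Rational(1, 6), Rational(4, 17), Add(-7, Rational(-17, 2)))) = Add(-154, Mul(Rational(1, 6), Rational(4, 17), Rational(-31, 2))) = Add(-154, Rational(-31, 51)) = Rational(-7885, 51)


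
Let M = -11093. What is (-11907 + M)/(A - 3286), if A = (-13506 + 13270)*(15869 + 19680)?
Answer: 460/167857 ≈ 0.0027404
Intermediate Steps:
A = -8389564 (A = -236*35549 = -8389564)
(-11907 + M)/(A - 3286) = (-11907 - 11093)/(-8389564 - 3286) = -23000/(-8392850) = -23000*(-1/8392850) = 460/167857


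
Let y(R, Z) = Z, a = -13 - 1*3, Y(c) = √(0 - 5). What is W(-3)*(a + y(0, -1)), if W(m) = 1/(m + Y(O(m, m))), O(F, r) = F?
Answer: 51/14 + 17*I*√5/14 ≈ 3.6429 + 2.7152*I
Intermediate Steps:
Y(c) = I*√5 (Y(c) = √(-5) = I*√5)
a = -16 (a = -13 - 3 = -16)
W(m) = 1/(m + I*√5)
W(-3)*(a + y(0, -1)) = (-16 - 1)/(-3 + I*√5) = -17/(-3 + I*√5)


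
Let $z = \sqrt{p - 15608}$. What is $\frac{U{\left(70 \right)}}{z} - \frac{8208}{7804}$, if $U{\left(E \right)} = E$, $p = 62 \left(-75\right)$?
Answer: $- \frac{2052}{1951} - \frac{5 i \sqrt{20258}}{1447} \approx -1.0518 - 0.49181 i$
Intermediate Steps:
$p = -4650$
$z = i \sqrt{20258}$ ($z = \sqrt{-4650 - 15608} = \sqrt{-20258} = i \sqrt{20258} \approx 142.33 i$)
$\frac{U{\left(70 \right)}}{z} - \frac{8208}{7804} = \frac{70}{i \sqrt{20258}} - \frac{8208}{7804} = 70 \left(- \frac{i \sqrt{20258}}{20258}\right) - \frac{2052}{1951} = - \frac{5 i \sqrt{20258}}{1447} - \frac{2052}{1951} = - \frac{2052}{1951} - \frac{5 i \sqrt{20258}}{1447}$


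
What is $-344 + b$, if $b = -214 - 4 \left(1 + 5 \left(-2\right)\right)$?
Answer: $-522$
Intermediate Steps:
$b = -178$ ($b = -214 - 4 \left(1 - 10\right) = -214 - 4 \left(-9\right) = -214 - -36 = -214 + 36 = -178$)
$-344 + b = -344 - 178 = -522$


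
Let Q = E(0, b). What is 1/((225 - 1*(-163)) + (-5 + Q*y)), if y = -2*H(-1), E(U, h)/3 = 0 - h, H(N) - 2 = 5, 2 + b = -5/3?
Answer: 1/229 ≈ 0.0043668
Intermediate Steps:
b = -11/3 (b = -2 - 5/3 = -11/3 ≈ -3.6667)
H(N) = 7 (H(N) = 2 + 5 = 7)
E(U, h) = -3*h (E(U, h) = 3*(0 - h) = 3*(-h) = -3*h)
Q = 11 (Q = -3*(-11/3) = 11)
y = -14 (y = -2*7 = -14)
1/((225 - 1*(-163)) + (-5 + Q*y)) = 1/((225 - 1*(-163)) + (-5 + 11*(-14))) = 1/((225 + 163) + (-5 - 154)) = 1/(388 - 159) = 1/229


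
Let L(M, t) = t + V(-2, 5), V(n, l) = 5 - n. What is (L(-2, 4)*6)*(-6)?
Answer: -396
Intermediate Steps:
L(M, t) = 7 + t (L(M, t) = t + (5 - 1*(-2)) = t + (5 + 2) = t + 7 = 7 + t)
(L(-2, 4)*6)*(-6) = ((7 + 4)*6)*(-6) = (11*6)*(-6) = 66*(-6) = -396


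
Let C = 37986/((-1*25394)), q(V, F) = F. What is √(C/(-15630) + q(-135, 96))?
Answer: √420096779080505870/66151370 ≈ 9.7980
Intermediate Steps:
C = -18993/12697 (C = 37986/(-25394) = 37986*(-1/25394) = -18993/12697 ≈ -1.4959)
√(C/(-15630) + q(-135, 96)) = √(-18993/12697/(-15630) + 96) = √(-18993/12697*(-1/15630) + 96) = √(6331/66151370 + 96) = √(6350537851/66151370) = √420096779080505870/66151370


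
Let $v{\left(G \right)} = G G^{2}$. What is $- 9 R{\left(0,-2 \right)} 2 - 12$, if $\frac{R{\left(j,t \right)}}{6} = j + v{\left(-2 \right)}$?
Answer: $852$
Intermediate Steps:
$v{\left(G \right)} = G^{3}$
$R{\left(j,t \right)} = -48 + 6 j$ ($R{\left(j,t \right)} = 6 \left(j + \left(-2\right)^{3}\right) = 6 \left(j - 8\right) = 6 \left(-8 + j\right) = -48 + 6 j$)
$- 9 R{\left(0,-2 \right)} 2 - 12 = - 9 \left(-48 + 6 \cdot 0\right) 2 - 12 = - 9 \left(-48 + 0\right) 2 - 12 = - 9 \left(\left(-48\right) 2\right) - 12 = \left(-9\right) \left(-96\right) - 12 = 864 - 12 = 852$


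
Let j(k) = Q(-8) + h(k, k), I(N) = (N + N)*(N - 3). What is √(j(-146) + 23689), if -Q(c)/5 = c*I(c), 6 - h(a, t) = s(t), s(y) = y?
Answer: √30881 ≈ 175.73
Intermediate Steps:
I(N) = 2*N*(-3 + N) (I(N) = (2*N)*(-3 + N) = 2*N*(-3 + N))
h(a, t) = 6 - t
Q(c) = -10*c²*(-3 + c) (Q(c) = -5*c*2*c*(-3 + c) = -10*c²*(-3 + c))
j(k) = 7046 - k (j(k) = 10*(-8)²*(3 - 1*(-8)) + (6 - k) = 10*64*(3 + 8) + (6 - k) = 10*64*11 + (6 - k) = 7040 + (6 - k) = 7046 - k)
√(j(-146) + 23689) = √((7046 - 1*(-146)) + 23689) = √((7046 + 146) + 23689) = √(7192 + 23689) = √30881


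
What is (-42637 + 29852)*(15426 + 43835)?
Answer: -757651885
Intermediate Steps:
(-42637 + 29852)*(15426 + 43835) = -12785*59261 = -757651885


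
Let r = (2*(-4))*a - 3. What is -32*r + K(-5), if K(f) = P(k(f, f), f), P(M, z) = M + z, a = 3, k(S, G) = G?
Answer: 854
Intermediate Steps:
r = -27 (r = (2*(-4))*3 - 3 = -8*3 - 3 = -24 - 3 = -27)
K(f) = 2*f (K(f) = f + f = 2*f)
-32*r + K(-5) = -32*(-27) + 2*(-5) = 864 - 10 = 854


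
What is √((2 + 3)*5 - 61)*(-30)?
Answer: -180*I ≈ -180.0*I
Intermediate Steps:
√((2 + 3)*5 - 61)*(-30) = √(5*5 - 61)*(-30) = √(25 - 61)*(-30) = √(-36)*(-30) = (6*I)*(-30) = -180*I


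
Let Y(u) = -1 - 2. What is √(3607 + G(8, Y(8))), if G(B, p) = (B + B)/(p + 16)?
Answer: √609791/13 ≈ 60.069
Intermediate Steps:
Y(u) = -3
G(B, p) = 2*B/(16 + p) (G(B, p) = (2*B)/(16 + p) = 2*B/(16 + p))
√(3607 + G(8, Y(8))) = √(3607 + 2*8/(16 - 3)) = √(3607 + 2*8/13) = √(3607 + 2*8*(1/13)) = √(3607 + 16/13) = √(46907/13) = √609791/13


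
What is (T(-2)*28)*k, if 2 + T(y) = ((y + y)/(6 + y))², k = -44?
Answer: 1232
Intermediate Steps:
T(y) = -2 + 4*y²/(6 + y)² (T(y) = -2 + ((y + y)/(6 + y))² = -2 + ((2*y)/(6 + y))² = -2 + (2*y/(6 + y))² = -2 + 4*y²/(6 + y)²)
(T(-2)*28)*k = ((-2 + 4*(-2)²/(6 - 2)²)*28)*(-44) = ((-2 + 4*4/4²)*28)*(-44) = ((-2 + 4*4*(1/16))*28)*(-44) = ((-2 + 1)*28)*(-44) = -1*28*(-44) = -28*(-44) = 1232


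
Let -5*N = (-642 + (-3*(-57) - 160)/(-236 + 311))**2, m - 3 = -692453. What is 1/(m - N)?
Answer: -28125/17157792929 ≈ -1.6392e-6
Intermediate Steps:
m = -692450 (m = 3 - 692453 = -692450)
N = -2317363321/28125 (N = -(-642 + (-3*(-57) - 160)/(-236 + 311))**2/5 = -(-642 + (171 - 160)/75)**2/5 = -(-642 + 11*(1/75))**2/5 = -(-642 + 11/75)**2/5 = -(-48139/75)**2/5 = -1/5*2317363321/5625 = -2317363321/28125 ≈ -82395.)
1/(m - N) = 1/(-692450 - 1*(-2317363321/28125)) = 1/(-692450 + 2317363321/28125) = 1/(-17157792929/28125) = -28125/17157792929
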